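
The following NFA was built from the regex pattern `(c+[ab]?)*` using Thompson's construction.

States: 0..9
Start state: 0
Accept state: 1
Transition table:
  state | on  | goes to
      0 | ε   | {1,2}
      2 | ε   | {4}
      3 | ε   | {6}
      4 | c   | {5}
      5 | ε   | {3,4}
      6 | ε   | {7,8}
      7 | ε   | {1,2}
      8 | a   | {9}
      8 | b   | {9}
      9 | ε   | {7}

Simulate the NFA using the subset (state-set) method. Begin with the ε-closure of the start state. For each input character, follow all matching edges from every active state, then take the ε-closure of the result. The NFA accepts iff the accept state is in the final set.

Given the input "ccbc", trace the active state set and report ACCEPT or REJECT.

Answer: ACCEPT

Trace:
start: ε-closure({0}) = {0,1,2,4}
'c' @ 1: {1,2,3,4,5,6,7,8}  (accept∈set)
'c' @ 2: {1,2,3,4,5,6,7,8}  (accept∈set)
'b' @ 3: {1,2,4,7,9}  (accept∈set)
'c' @ 4: {1,2,3,4,5,6,7,8}  (accept∈set)
final: {1,2,3,4,5,6,7,8}; accept 1 in set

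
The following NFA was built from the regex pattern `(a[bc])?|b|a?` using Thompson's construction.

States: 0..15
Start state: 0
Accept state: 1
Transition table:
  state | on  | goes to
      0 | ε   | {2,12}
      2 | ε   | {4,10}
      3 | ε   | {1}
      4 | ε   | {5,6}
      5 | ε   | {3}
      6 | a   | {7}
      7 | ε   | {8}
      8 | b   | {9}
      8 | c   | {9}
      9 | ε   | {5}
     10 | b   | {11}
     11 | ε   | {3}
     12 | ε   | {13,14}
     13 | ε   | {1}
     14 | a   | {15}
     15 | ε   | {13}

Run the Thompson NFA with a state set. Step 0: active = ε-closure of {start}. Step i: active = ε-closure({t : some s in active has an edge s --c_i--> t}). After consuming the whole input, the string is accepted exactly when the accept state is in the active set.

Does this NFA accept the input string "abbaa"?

start: ε-closure({0}) = {0,1,2,3,4,5,6,10,12,13,14}
'a' @ 1: {1,7,8,13,15}  [accepting]
'b' @ 2: {1,3,5,9}  [accepting]
'b' @ 3: {}  — dead — no transitions
rest 'aa' ignored (set empty)
end set {} — state 1 not in

Answer: REJECT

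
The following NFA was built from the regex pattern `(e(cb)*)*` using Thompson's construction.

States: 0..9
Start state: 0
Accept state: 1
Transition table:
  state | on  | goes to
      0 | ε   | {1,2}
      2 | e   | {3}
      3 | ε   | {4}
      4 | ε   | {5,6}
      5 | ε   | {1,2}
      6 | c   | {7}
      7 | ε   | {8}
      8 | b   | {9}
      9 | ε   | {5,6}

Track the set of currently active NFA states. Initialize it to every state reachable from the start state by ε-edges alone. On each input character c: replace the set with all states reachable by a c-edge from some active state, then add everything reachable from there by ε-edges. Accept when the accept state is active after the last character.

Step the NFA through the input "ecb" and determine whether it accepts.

start: ε-closure({0}) = {0,1,2}
'e' @ 1: {1,2,3,4,5,6}  (accept∈set)
'c' @ 2: {7,8}
'b' @ 3: {1,2,5,6,9}  (accept∈set)
final: {1,2,5,6,9}; accept 1 in set

Answer: ACCEPT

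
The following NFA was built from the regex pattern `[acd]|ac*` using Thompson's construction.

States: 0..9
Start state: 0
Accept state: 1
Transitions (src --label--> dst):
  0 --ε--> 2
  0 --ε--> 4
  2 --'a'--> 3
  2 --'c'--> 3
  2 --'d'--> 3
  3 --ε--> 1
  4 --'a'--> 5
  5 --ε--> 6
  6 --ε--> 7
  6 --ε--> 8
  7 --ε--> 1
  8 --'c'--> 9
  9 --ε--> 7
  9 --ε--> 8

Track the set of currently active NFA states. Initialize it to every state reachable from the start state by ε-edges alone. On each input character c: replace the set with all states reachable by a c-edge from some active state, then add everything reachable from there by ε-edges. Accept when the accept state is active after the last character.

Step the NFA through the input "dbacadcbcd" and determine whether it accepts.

Answer: REJECT

Steps:
initial (ε-close {0}): {0,2,4}
'd' @ 1: {1,3}  ✓accept
'b' @ 2: {}  — state set empty
rest 'acadcbcd' ignored (set empty)
final: {}; accept 1 not in set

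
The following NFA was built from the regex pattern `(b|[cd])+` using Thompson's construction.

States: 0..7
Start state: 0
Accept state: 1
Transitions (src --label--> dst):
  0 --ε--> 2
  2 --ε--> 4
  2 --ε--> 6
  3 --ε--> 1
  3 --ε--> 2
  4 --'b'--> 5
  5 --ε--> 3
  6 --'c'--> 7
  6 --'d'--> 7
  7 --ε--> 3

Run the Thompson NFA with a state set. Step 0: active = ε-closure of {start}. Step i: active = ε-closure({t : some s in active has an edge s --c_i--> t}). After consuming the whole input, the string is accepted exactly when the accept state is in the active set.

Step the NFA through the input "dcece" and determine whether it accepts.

initial (ε-close {0}): {0,2,4,6}
'd' @ 1: {1,2,3,4,6,7}  ✓accept
'c' @ 2: {1,2,3,4,6,7}  ✓accept
'e' @ 3: {}  — state set empty
rest 'ce' ignored (set empty)
after full input: {}  (accept=1 not in)

Answer: REJECT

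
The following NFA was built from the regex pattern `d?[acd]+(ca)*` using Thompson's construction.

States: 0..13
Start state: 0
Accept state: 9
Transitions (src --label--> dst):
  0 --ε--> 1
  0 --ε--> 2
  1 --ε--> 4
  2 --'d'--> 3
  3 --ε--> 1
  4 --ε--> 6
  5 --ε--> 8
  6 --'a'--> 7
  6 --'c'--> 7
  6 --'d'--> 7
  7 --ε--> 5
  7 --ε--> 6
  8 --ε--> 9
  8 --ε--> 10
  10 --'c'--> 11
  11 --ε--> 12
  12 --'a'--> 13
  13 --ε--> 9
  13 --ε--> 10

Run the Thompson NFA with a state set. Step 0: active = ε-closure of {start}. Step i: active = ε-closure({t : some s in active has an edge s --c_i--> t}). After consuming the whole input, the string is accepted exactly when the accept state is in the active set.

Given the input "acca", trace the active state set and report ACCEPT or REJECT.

Answer: ACCEPT

Derivation:
start: ε-closure({0}) = {0,1,2,4,6}
'a' @ 1: {5,6,7,8,9,10}  [accepting]
'c' @ 2: {5,6,7,8,9,10,11,12}  [accepting]
'c' @ 3: {5,6,7,8,9,10,11,12}  [accepting]
'a' @ 4: {5,6,7,8,9,10,13}  [accepting]
after full input: {5,6,7,8,9,10,13}  (accept=9 in)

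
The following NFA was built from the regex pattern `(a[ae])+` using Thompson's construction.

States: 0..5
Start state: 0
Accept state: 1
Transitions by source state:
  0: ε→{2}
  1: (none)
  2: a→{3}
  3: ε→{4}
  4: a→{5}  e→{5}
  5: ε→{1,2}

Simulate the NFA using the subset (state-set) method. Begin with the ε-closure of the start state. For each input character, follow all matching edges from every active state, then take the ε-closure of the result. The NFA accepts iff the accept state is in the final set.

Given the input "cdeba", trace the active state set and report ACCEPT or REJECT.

start: ε-closure({0}) = {0,2}
'c' @ 1: {}  — state set empty
rest 'deba' ignored (set empty)
end set {} — state 1 not in

Answer: REJECT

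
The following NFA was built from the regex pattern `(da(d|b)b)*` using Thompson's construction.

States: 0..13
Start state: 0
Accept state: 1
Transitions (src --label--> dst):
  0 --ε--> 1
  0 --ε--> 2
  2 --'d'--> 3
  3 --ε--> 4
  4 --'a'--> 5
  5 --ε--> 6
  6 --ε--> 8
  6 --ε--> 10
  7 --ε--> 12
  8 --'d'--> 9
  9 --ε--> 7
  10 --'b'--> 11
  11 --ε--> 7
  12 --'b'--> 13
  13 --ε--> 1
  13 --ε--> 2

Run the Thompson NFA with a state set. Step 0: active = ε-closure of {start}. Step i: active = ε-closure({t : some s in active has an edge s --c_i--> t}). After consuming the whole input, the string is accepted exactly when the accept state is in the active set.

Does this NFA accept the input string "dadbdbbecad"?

Answer: REJECT

Trace:
start: ε-closure({0}) = {0,1,2}
'd' @ 1: {3,4}
'a' @ 2: {5,6,8,10}
'd' @ 3: {7,9,12}
'b' @ 4: {1,2,13}  [accepting]
'd' @ 5: {3,4}
'b' @ 6: {}  — dead — no transitions
rest 'becad' ignored (set empty)
end set {} — state 1 not in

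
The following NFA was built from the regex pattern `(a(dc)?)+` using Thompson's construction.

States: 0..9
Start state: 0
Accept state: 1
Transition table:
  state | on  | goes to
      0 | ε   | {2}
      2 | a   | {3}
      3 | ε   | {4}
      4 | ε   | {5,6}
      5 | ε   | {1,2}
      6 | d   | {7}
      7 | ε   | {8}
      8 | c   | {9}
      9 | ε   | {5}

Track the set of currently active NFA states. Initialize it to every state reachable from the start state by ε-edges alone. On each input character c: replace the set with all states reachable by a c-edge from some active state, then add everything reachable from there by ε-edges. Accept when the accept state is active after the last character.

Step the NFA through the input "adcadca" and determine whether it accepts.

Answer: ACCEPT

Steps:
S₀ = ε-closure({0}) = {0,2}
'a' @ 1: {1,2,3,4,5,6}  (accept∈set)
'd' @ 2: {7,8}
'c' @ 3: {1,2,5,9}  (accept∈set)
'a' @ 4: {1,2,3,4,5,6}  (accept∈set)
'd' @ 5: {7,8}
'c' @ 6: {1,2,5,9}  (accept∈set)
'a' @ 7: {1,2,3,4,5,6}  (accept∈set)
end set {1,2,3,4,5,6} — state 1 in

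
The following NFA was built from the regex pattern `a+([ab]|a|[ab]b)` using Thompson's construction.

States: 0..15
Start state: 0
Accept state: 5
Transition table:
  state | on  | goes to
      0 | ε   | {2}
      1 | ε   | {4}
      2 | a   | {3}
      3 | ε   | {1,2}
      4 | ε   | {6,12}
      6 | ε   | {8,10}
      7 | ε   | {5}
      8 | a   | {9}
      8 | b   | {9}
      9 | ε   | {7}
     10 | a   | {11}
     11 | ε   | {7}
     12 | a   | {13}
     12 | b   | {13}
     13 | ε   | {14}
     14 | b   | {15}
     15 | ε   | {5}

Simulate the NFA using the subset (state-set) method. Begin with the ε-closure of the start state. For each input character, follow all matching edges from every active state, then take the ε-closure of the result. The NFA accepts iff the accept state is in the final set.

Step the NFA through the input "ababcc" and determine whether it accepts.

initial (ε-close {0}): {0,2}
'a' @ 1: {1,2,3,4,6,8,10,12}
'b' @ 2: {5,7,9,13,14}  (accept∈set)
'a' @ 3: {}  — no active states
rest 'bcc' ignored (set empty)
after full input: {}  (accept=5 not in)

Answer: REJECT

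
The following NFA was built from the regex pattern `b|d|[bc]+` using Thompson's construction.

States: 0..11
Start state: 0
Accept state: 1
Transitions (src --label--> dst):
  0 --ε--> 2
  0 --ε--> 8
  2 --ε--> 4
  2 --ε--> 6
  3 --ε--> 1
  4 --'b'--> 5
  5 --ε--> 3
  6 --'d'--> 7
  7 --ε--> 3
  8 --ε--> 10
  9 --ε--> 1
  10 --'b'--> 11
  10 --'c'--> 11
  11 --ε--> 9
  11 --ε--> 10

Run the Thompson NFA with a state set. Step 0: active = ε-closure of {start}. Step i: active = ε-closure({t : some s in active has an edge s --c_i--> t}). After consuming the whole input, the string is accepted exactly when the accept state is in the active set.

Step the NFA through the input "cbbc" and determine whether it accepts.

Answer: ACCEPT

Derivation:
start: ε-closure({0}) = {0,2,4,6,8,10}
'c' @ 1: {1,9,10,11}  (accept∈set)
'b' @ 2: {1,9,10,11}  (accept∈set)
'b' @ 3: {1,9,10,11}  (accept∈set)
'c' @ 4: {1,9,10,11}  (accept∈set)
after full input: {1,9,10,11}  (accept=1 in)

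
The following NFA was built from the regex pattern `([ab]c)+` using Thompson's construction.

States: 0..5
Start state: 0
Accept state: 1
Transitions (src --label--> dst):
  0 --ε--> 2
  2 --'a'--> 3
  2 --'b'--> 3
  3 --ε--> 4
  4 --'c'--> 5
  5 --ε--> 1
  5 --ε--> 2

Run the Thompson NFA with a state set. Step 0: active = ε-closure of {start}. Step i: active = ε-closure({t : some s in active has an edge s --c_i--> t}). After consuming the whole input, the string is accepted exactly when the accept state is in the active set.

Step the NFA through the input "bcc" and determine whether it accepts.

Answer: REJECT

Trace:
S₀ = ε-closure({0}) = {0,2}
'b' @ 1: {3,4}
'c' @ 2: {1,2,5}  (accept∈set)
'c' @ 3: {}  — dead — no transitions
final: {}; accept 1 not in set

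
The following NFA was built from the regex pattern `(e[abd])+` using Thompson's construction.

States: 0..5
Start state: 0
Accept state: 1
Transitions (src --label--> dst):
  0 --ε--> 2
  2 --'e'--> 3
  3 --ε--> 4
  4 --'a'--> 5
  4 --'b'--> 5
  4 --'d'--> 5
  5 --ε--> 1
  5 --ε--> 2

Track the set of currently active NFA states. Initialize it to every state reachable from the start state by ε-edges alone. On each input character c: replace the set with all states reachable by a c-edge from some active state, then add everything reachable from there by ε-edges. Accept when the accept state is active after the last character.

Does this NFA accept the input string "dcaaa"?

S₀ = ε-closure({0}) = {0,2}
'd' @ 1: {}  — dead — no transitions
rest 'caaa' ignored (set empty)
final: {}; accept 1 not in set

Answer: REJECT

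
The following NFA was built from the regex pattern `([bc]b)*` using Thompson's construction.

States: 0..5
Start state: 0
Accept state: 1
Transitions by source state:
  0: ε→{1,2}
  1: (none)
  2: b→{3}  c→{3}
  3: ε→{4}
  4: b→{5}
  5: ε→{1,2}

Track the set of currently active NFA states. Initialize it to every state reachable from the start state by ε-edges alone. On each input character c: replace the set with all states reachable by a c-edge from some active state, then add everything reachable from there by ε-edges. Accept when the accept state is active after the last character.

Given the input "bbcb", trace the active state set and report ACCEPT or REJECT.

Answer: ACCEPT

Derivation:
initial (ε-close {0}): {0,1,2}
'b' @ 1: {3,4}
'b' @ 2: {1,2,5}  [accepting]
'c' @ 3: {3,4}
'b' @ 4: {1,2,5}  [accepting]
final: {1,2,5}; accept 1 in set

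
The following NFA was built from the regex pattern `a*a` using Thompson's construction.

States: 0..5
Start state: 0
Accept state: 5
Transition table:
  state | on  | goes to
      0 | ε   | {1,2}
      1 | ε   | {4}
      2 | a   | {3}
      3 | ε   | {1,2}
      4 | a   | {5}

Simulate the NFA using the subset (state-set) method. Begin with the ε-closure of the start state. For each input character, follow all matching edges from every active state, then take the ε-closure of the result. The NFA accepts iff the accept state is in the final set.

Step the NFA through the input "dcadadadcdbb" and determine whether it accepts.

initial (ε-close {0}): {0,1,2,4}
'd' @ 1: {}  — dead — no transitions
rest 'cadadadcdbb' ignored (set empty)
end set {} — state 5 not in

Answer: REJECT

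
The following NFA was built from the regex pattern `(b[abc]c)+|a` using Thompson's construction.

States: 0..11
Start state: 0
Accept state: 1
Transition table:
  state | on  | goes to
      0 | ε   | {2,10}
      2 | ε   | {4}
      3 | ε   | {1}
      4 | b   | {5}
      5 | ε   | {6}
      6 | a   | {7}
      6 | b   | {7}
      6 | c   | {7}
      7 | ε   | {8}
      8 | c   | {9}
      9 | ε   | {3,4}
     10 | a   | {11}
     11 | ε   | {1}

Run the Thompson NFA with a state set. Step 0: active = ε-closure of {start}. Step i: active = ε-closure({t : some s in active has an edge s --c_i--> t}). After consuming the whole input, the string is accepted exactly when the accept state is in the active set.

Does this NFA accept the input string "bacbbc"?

start: ε-closure({0}) = {0,2,4,10}
'b' @ 1: {5,6}
'a' @ 2: {7,8}
'c' @ 3: {1,3,4,9}  ✓accept
'b' @ 4: {5,6}
'b' @ 5: {7,8}
'c' @ 6: {1,3,4,9}  ✓accept
after full input: {1,3,4,9}  (accept=1 in)

Answer: ACCEPT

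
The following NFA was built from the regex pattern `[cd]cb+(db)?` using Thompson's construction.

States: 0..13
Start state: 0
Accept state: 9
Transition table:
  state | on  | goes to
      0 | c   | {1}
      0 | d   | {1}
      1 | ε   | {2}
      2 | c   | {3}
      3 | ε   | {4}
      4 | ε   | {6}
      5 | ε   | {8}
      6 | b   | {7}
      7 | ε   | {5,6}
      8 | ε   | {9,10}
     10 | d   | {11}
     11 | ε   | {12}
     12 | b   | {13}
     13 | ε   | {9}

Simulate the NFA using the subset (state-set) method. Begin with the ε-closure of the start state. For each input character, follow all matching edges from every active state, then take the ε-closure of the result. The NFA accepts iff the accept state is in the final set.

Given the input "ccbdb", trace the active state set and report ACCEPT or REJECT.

start: ε-closure({0}) = {0}
'c' @ 1: {1,2}
'c' @ 2: {3,4,6}
'b' @ 3: {5,6,7,8,9,10}  [accepting]
'd' @ 4: {11,12}
'b' @ 5: {9,13}  [accepting]
end set {9,13} — state 9 in

Answer: ACCEPT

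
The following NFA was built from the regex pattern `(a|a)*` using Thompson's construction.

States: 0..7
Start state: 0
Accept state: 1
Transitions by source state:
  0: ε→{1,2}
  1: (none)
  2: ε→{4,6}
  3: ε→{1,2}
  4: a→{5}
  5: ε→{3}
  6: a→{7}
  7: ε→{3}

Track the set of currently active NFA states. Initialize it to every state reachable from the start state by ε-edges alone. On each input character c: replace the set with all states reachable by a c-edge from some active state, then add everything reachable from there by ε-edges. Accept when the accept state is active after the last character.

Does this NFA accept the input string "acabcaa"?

Answer: REJECT

Trace:
S₀ = ε-closure({0}) = {0,1,2,4,6}
'a' @ 1: {1,2,3,4,5,6,7}  ✓accept
'c' @ 2: {}  — state set empty
rest 'abcaa' ignored (set empty)
final: {}; accept 1 not in set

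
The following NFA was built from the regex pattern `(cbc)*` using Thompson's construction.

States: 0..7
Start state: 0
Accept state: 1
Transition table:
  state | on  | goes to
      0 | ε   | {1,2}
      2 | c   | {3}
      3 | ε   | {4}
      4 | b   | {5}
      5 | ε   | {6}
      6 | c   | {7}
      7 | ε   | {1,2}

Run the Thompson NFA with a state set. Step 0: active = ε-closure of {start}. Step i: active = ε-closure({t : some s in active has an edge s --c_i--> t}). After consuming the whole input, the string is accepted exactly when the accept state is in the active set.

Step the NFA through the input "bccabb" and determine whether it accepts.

Answer: REJECT

Trace:
S₀ = ε-closure({0}) = {0,1,2}
'b' @ 1: {}  — no active states
rest 'ccabb' ignored (set empty)
after full input: {}  (accept=1 not in)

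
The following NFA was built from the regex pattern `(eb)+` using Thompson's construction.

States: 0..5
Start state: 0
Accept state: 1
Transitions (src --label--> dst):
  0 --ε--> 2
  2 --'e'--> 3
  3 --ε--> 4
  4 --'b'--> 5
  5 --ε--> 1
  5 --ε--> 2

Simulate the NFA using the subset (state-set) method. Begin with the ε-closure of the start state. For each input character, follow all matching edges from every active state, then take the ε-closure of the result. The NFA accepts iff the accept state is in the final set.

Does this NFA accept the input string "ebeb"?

Answer: ACCEPT

Derivation:
start: ε-closure({0}) = {0,2}
'e' @ 1: {3,4}
'b' @ 2: {1,2,5}  (accept∈set)
'e' @ 3: {3,4}
'b' @ 4: {1,2,5}  (accept∈set)
final: {1,2,5}; accept 1 in set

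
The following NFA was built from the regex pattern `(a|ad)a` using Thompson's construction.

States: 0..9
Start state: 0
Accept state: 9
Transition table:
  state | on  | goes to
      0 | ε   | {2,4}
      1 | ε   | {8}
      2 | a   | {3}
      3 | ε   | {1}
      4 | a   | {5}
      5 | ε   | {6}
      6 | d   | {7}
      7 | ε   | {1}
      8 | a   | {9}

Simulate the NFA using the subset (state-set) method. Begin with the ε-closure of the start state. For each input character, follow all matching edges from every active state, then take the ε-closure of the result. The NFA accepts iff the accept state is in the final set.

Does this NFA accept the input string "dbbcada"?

Answer: REJECT

Trace:
S₀ = ε-closure({0}) = {0,2,4}
'd' @ 1: {}  — state set empty
rest 'bbcada' ignored (set empty)
after full input: {}  (accept=9 not in)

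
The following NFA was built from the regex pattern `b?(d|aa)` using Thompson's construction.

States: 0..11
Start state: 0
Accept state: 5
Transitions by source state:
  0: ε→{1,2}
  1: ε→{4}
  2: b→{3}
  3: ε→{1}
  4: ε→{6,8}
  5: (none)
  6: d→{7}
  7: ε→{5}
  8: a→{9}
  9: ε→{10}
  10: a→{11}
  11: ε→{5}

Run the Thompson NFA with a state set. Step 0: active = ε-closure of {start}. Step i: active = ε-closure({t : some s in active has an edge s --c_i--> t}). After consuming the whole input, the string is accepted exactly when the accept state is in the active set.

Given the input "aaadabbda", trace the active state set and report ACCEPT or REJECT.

start: ε-closure({0}) = {0,1,2,4,6,8}
'a' @ 1: {9,10}
'a' @ 2: {5,11}  ✓accept
'a' @ 3: {}  — no active states
rest 'dabbda' ignored (set empty)
end set {} — state 5 not in

Answer: REJECT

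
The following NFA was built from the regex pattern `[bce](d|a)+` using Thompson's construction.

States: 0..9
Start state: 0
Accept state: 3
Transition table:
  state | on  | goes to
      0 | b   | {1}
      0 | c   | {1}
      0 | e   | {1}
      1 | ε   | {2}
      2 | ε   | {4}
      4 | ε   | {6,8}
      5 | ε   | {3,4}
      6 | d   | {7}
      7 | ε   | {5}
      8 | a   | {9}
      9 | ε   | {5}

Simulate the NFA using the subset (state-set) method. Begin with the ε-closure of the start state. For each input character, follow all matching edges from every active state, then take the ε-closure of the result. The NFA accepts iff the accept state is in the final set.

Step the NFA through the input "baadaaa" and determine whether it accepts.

S₀ = ε-closure({0}) = {0}
'b' @ 1: {1,2,4,6,8}
'a' @ 2: {3,4,5,6,8,9}  [accepting]
'a' @ 3: {3,4,5,6,8,9}  [accepting]
'd' @ 4: {3,4,5,6,7,8}  [accepting]
'a' @ 5: {3,4,5,6,8,9}  [accepting]
'a' @ 6: {3,4,5,6,8,9}  [accepting]
'a' @ 7: {3,4,5,6,8,9}  [accepting]
after full input: {3,4,5,6,8,9}  (accept=3 in)

Answer: ACCEPT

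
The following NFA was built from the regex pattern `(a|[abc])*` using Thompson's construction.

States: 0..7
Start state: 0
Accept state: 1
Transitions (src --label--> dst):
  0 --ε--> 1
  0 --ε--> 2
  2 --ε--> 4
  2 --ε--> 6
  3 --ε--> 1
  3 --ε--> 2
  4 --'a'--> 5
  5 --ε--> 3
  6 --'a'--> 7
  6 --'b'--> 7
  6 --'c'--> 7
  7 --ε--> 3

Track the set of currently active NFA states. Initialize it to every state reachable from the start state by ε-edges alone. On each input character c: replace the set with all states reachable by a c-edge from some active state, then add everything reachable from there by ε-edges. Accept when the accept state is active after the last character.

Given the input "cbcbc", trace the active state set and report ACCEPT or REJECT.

Answer: ACCEPT

Derivation:
initial (ε-close {0}): {0,1,2,4,6}
'c' @ 1: {1,2,3,4,6,7}  [accepting]
'b' @ 2: {1,2,3,4,6,7}  [accepting]
'c' @ 3: {1,2,3,4,6,7}  [accepting]
'b' @ 4: {1,2,3,4,6,7}  [accepting]
'c' @ 5: {1,2,3,4,6,7}  [accepting]
end set {1,2,3,4,6,7} — state 1 in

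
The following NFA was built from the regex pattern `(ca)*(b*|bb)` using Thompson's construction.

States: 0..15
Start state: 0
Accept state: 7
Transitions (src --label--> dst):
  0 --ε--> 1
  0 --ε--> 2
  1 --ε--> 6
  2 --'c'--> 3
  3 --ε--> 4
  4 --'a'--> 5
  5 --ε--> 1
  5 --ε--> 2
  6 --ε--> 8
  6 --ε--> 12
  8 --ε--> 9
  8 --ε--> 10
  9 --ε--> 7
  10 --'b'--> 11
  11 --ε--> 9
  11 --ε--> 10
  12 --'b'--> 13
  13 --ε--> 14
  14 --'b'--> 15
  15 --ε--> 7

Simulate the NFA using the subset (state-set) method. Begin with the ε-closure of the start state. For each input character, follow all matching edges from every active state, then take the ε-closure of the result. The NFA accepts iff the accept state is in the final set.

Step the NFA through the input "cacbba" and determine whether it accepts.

S₀ = ε-closure({0}) = {0,1,2,6,7,8,9,10,12}
'c' @ 1: {3,4}
'a' @ 2: {1,2,5,6,7,8,9,10,12}  ✓accept
'c' @ 3: {3,4}
'b' @ 4: {}  — dead — no transitions
rest 'ba' ignored (set empty)
after full input: {}  (accept=7 not in)

Answer: REJECT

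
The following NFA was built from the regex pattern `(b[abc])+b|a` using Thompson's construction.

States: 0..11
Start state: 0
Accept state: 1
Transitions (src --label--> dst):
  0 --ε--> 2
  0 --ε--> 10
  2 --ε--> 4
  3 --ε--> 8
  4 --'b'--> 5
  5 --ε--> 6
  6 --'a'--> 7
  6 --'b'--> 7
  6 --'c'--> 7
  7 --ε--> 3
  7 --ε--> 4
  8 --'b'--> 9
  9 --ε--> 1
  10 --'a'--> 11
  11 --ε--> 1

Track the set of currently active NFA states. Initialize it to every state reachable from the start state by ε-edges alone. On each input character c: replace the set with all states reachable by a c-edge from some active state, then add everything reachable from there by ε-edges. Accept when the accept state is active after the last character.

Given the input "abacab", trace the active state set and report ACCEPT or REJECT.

Answer: REJECT

Derivation:
S₀ = ε-closure({0}) = {0,2,4,10}
'a' @ 1: {1,11}  ✓accept
'b' @ 2: {}  — state set empty
rest 'acab' ignored (set empty)
final: {}; accept 1 not in set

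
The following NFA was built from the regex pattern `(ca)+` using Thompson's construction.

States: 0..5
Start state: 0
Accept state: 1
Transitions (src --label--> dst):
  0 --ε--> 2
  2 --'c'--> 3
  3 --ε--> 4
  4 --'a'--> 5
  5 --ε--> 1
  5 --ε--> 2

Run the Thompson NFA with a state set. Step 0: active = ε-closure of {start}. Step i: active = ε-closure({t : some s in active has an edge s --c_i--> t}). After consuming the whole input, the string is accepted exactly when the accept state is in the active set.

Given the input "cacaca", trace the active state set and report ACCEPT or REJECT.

initial (ε-close {0}): {0,2}
'c' @ 1: {3,4}
'a' @ 2: {1,2,5}  [accepting]
'c' @ 3: {3,4}
'a' @ 4: {1,2,5}  [accepting]
'c' @ 5: {3,4}
'a' @ 6: {1,2,5}  [accepting]
end set {1,2,5} — state 1 in

Answer: ACCEPT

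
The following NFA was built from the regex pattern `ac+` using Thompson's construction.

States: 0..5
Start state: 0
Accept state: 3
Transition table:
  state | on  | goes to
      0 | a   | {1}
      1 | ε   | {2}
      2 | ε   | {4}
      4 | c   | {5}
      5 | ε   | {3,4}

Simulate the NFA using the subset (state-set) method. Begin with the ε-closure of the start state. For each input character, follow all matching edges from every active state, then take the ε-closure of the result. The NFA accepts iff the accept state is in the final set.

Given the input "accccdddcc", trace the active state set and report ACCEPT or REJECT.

Answer: REJECT

Derivation:
initial (ε-close {0}): {0}
'a' @ 1: {1,2,4}
'c' @ 2: {3,4,5}  [accepting]
'c' @ 3: {3,4,5}  [accepting]
'c' @ 4: {3,4,5}  [accepting]
'c' @ 5: {3,4,5}  [accepting]
'd' @ 6: {}  — dead — no transitions
rest 'ddcc' ignored (set empty)
final: {}; accept 3 not in set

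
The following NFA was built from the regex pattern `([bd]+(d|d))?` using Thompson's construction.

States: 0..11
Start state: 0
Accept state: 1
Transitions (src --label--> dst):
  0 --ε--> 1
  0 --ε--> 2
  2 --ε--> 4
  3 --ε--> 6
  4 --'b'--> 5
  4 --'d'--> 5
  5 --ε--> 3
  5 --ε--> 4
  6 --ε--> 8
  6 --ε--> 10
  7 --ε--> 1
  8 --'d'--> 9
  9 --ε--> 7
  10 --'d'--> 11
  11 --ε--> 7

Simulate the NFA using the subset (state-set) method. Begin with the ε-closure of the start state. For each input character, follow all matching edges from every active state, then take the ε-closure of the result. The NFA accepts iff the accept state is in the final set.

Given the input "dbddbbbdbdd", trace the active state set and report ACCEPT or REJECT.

initial (ε-close {0}): {0,1,2,4}
'd' @ 1: {3,4,5,6,8,10}
'b' @ 2: {3,4,5,6,8,10}
'd' @ 3: {1,3,4,5,6,7,8,9,10,11}  (accept∈set)
'd' @ 4: {1,3,4,5,6,7,8,9,10,11}  (accept∈set)
'b' @ 5: {3,4,5,6,8,10}
'b' @ 6: {3,4,5,6,8,10}
'b' @ 7: {3,4,5,6,8,10}
'd' @ 8: {1,3,4,5,6,7,8,9,10,11}  (accept∈set)
'b' @ 9: {3,4,5,6,8,10}
'd' @ 10: {1,3,4,5,6,7,8,9,10,11}  (accept∈set)
'd' @ 11: {1,3,4,5,6,7,8,9,10,11}  (accept∈set)
end set {1,3,4,5,6,7,8,9,10,11} — state 1 in

Answer: ACCEPT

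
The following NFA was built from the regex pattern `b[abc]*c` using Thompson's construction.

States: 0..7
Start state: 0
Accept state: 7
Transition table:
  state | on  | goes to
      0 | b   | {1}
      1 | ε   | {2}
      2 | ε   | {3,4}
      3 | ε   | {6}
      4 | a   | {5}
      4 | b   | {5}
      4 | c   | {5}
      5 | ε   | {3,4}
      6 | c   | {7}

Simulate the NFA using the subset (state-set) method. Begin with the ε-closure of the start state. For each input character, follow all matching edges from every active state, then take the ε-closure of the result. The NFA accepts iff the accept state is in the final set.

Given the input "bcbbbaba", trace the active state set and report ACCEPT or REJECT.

Answer: REJECT

Steps:
initial (ε-close {0}): {0}
'b' @ 1: {1,2,3,4,6}
'c' @ 2: {3,4,5,6,7}  (accept∈set)
'b' @ 3: {3,4,5,6}
'b' @ 4: {3,4,5,6}
'b' @ 5: {3,4,5,6}
'a' @ 6: {3,4,5,6}
'b' @ 7: {3,4,5,6}
'a' @ 8: {3,4,5,6}
after full input: {3,4,5,6}  (accept=7 not in)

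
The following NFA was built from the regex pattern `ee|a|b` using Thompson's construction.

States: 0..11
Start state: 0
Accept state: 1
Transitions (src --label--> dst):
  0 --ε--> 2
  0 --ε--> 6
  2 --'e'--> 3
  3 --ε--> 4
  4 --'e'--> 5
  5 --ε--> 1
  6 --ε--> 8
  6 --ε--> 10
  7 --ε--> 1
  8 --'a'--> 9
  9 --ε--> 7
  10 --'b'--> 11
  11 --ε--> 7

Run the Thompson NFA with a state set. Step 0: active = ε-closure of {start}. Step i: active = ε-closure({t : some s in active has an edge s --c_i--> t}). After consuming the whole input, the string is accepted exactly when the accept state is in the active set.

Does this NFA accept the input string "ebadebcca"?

S₀ = ε-closure({0}) = {0,2,6,8,10}
'e' @ 1: {3,4}
'b' @ 2: {}  — state set empty
rest 'adebcca' ignored (set empty)
final: {}; accept 1 not in set

Answer: REJECT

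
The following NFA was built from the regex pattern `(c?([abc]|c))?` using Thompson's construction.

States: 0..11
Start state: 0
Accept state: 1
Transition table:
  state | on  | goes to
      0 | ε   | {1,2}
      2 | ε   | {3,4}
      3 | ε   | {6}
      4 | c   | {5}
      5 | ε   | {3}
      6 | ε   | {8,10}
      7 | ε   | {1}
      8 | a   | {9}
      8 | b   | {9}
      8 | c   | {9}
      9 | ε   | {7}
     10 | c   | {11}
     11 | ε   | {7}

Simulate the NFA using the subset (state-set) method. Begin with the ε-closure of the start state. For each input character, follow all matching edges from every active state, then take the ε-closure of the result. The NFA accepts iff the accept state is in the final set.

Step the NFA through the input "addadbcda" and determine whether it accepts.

initial (ε-close {0}): {0,1,2,3,4,6,8,10}
'a' @ 1: {1,7,9}  (accept∈set)
'd' @ 2: {}  — state set empty
rest 'dadbcda' ignored (set empty)
end set {} — state 1 not in

Answer: REJECT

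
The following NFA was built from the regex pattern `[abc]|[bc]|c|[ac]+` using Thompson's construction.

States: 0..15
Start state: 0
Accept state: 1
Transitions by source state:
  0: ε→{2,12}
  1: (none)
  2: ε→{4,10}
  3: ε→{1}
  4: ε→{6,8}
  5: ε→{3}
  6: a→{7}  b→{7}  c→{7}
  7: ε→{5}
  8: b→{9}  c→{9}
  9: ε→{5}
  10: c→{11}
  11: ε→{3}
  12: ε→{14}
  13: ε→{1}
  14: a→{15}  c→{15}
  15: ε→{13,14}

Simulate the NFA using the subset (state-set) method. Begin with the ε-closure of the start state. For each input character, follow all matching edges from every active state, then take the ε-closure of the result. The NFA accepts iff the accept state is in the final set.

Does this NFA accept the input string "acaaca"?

initial (ε-close {0}): {0,2,4,6,8,10,12,14}
'a' @ 1: {1,3,5,7,13,14,15}  [accepting]
'c' @ 2: {1,13,14,15}  [accepting]
'a' @ 3: {1,13,14,15}  [accepting]
'a' @ 4: {1,13,14,15}  [accepting]
'c' @ 5: {1,13,14,15}  [accepting]
'a' @ 6: {1,13,14,15}  [accepting]
after full input: {1,13,14,15}  (accept=1 in)

Answer: ACCEPT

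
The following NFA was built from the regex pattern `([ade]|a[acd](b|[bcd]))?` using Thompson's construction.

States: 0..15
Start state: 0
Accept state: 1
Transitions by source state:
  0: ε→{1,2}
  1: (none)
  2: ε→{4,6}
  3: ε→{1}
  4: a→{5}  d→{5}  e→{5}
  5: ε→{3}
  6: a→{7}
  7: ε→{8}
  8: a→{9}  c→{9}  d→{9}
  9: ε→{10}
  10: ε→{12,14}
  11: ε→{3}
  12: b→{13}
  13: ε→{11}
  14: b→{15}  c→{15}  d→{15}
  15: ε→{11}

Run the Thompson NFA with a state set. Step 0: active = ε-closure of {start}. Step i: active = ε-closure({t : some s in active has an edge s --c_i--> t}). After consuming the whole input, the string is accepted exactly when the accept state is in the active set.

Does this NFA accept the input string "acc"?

Answer: ACCEPT

Derivation:
start: ε-closure({0}) = {0,1,2,4,6}
'a' @ 1: {1,3,5,7,8}  (accept∈set)
'c' @ 2: {9,10,12,14}
'c' @ 3: {1,3,11,15}  (accept∈set)
after full input: {1,3,11,15}  (accept=1 in)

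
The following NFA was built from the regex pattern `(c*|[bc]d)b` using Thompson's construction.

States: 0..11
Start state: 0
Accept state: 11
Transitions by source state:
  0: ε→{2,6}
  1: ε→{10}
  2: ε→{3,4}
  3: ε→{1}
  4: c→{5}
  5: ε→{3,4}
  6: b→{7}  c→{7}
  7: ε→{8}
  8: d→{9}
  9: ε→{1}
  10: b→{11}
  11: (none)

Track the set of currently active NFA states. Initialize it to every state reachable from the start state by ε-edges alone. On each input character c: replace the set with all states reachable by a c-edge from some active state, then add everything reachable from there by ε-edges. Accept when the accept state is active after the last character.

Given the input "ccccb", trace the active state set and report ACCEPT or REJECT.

start: ε-closure({0}) = {0,1,2,3,4,6,10}
'c' @ 1: {1,3,4,5,7,8,10}
'c' @ 2: {1,3,4,5,10}
'c' @ 3: {1,3,4,5,10}
'c' @ 4: {1,3,4,5,10}
'b' @ 5: {11}  [accepting]
end set {11} — state 11 in

Answer: ACCEPT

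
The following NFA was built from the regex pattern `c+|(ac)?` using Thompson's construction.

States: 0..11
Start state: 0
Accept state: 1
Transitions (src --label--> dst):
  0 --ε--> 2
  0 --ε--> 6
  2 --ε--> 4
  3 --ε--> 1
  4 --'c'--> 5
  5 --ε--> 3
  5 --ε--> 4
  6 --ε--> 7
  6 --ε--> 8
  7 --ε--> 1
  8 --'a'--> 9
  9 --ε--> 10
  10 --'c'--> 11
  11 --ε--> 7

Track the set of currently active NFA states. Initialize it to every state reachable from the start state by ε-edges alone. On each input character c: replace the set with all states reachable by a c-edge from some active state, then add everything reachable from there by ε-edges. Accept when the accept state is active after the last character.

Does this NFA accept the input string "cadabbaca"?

Answer: REJECT

Steps:
initial (ε-close {0}): {0,1,2,4,6,7,8}
'c' @ 1: {1,3,4,5}  ✓accept
'a' @ 2: {}  — dead — no transitions
rest 'dabbaca' ignored (set empty)
end set {} — state 1 not in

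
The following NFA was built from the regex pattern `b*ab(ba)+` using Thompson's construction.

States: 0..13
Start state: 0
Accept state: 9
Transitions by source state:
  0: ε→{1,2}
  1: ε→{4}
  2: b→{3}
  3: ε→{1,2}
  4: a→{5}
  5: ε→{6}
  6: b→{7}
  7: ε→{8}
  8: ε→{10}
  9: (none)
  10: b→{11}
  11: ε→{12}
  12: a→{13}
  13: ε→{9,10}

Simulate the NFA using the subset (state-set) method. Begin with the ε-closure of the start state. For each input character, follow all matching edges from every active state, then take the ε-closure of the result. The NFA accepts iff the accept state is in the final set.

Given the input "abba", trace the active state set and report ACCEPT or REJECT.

Answer: ACCEPT

Trace:
start: ε-closure({0}) = {0,1,2,4}
'a' @ 1: {5,6}
'b' @ 2: {7,8,10}
'b' @ 3: {11,12}
'a' @ 4: {9,10,13}  (accept∈set)
final: {9,10,13}; accept 9 in set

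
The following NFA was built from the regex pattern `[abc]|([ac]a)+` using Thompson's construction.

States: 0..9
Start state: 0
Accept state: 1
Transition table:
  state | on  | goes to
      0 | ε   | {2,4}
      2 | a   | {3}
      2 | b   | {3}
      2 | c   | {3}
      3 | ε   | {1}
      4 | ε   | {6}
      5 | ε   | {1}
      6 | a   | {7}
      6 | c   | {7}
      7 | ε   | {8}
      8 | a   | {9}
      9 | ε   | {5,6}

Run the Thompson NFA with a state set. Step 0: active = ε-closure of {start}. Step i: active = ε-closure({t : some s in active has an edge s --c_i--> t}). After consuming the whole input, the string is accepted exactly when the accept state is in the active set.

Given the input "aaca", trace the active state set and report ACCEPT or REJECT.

initial (ε-close {0}): {0,2,4,6}
'a' @ 1: {1,3,7,8}  (accept∈set)
'a' @ 2: {1,5,6,9}  (accept∈set)
'c' @ 3: {7,8}
'a' @ 4: {1,5,6,9}  (accept∈set)
final: {1,5,6,9}; accept 1 in set

Answer: ACCEPT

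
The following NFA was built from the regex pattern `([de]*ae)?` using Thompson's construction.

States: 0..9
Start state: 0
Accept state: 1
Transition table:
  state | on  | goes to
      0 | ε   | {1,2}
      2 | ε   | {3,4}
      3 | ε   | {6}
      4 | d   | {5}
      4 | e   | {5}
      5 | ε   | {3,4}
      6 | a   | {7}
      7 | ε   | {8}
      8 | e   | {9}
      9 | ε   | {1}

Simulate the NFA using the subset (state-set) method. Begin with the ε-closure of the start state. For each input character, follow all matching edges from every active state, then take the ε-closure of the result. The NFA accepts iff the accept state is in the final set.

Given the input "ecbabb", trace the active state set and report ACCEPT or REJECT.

initial (ε-close {0}): {0,1,2,3,4,6}
'e' @ 1: {3,4,5,6}
'c' @ 2: {}  — state set empty
rest 'babb' ignored (set empty)
end set {} — state 1 not in

Answer: REJECT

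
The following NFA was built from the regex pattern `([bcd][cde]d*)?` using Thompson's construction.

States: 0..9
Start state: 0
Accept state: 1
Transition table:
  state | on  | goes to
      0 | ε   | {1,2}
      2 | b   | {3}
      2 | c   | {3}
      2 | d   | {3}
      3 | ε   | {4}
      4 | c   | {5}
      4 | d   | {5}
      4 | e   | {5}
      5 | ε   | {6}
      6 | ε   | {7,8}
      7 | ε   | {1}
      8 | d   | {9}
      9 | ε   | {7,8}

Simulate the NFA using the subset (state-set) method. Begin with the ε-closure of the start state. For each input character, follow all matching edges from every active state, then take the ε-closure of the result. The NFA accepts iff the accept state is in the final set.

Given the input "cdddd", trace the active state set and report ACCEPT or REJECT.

start: ε-closure({0}) = {0,1,2}
'c' @ 1: {3,4}
'd' @ 2: {1,5,6,7,8}  ✓accept
'd' @ 3: {1,7,8,9}  ✓accept
'd' @ 4: {1,7,8,9}  ✓accept
'd' @ 5: {1,7,8,9}  ✓accept
final: {1,7,8,9}; accept 1 in set

Answer: ACCEPT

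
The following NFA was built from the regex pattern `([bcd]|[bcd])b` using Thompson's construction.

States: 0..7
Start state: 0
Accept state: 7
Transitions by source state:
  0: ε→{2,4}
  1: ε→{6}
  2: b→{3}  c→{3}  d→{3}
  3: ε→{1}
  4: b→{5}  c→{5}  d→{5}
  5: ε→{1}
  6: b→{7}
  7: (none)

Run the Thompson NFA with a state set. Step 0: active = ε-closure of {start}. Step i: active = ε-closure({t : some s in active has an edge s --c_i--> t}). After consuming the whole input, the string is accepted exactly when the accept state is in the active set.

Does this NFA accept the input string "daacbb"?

Answer: REJECT

Derivation:
start: ε-closure({0}) = {0,2,4}
'd' @ 1: {1,3,5,6}
'a' @ 2: {}  — dead — no transitions
rest 'acbb' ignored (set empty)
end set {} — state 7 not in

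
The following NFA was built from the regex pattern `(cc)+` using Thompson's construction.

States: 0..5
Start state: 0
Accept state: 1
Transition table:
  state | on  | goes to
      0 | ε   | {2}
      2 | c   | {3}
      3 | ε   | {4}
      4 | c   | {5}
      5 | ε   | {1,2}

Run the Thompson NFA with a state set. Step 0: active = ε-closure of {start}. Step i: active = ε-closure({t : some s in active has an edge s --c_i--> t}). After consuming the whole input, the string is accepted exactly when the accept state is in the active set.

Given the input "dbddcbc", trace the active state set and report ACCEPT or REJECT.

Answer: REJECT

Steps:
S₀ = ε-closure({0}) = {0,2}
'd' @ 1: {}  — no active states
rest 'bddcbc' ignored (set empty)
after full input: {}  (accept=1 not in)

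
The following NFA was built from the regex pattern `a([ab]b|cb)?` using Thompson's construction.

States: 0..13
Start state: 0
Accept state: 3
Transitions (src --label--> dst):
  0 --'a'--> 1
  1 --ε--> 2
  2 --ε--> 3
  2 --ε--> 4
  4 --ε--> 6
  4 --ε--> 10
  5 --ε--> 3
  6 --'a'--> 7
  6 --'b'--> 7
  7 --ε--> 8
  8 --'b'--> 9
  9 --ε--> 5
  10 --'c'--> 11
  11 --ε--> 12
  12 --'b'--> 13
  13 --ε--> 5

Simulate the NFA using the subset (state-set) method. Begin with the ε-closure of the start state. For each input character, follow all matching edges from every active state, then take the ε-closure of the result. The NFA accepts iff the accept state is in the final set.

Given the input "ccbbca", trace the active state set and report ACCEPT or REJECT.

Answer: REJECT

Steps:
S₀ = ε-closure({0}) = {0}
'c' @ 1: {}  — dead — no transitions
rest 'cbbca' ignored (set empty)
final: {}; accept 3 not in set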